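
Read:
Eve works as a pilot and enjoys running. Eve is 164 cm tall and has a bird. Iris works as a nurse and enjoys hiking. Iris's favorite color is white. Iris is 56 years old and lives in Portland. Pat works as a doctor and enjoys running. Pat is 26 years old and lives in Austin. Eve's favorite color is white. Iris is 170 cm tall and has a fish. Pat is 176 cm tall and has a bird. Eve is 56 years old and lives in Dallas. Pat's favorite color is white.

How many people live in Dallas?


Count in Dallas: 1

1


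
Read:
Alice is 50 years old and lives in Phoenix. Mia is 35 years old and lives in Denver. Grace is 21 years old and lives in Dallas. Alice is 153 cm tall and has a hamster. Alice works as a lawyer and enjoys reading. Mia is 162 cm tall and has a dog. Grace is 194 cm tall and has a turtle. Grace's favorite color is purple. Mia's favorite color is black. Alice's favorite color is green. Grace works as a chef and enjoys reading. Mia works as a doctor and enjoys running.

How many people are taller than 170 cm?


Taller than 170: 1

1


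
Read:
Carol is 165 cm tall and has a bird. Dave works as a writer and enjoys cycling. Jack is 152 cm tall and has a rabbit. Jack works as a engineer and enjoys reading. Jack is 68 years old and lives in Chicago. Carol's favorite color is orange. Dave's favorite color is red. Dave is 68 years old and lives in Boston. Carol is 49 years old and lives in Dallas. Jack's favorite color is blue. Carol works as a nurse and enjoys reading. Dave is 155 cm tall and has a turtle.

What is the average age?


Sum=185, n=3, avg=61.67

61.67


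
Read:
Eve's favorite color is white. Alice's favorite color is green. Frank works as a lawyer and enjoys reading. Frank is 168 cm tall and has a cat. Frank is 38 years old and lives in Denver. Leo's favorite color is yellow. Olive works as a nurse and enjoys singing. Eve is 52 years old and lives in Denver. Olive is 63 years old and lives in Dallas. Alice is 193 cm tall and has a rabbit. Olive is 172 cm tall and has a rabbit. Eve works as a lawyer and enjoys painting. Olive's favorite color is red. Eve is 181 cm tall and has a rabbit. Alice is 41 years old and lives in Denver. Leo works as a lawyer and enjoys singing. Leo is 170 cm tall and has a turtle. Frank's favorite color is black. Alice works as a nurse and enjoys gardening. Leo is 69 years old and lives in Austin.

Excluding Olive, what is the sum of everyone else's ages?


Sum (excluding Olive): 200

200


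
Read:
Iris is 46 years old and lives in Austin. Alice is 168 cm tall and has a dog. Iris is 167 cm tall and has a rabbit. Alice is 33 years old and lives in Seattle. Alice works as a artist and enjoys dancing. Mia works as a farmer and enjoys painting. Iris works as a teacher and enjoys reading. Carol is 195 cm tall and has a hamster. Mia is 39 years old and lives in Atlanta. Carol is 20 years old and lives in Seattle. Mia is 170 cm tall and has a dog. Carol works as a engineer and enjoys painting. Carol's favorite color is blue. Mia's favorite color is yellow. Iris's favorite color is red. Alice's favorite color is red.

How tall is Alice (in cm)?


Alice is 168 cm tall

168


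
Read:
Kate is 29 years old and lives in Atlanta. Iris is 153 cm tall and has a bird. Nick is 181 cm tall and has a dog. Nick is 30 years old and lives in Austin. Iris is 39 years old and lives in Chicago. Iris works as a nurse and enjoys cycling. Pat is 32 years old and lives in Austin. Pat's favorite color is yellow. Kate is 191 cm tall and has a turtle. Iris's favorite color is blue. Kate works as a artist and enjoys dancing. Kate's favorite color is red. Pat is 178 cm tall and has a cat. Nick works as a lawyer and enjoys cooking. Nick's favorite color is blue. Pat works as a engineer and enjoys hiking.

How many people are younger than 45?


Filter: 4

4


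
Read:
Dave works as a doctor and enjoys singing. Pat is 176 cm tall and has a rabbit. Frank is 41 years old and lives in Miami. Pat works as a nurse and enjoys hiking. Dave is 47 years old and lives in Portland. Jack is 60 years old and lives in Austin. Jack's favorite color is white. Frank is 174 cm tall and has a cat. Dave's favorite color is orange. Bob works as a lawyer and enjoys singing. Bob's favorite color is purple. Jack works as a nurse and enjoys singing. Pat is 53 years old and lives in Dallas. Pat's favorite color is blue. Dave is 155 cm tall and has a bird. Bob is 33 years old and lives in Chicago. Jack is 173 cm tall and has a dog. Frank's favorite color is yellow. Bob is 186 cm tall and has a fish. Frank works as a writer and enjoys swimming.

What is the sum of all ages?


41+33+53+60+47 = 234

234


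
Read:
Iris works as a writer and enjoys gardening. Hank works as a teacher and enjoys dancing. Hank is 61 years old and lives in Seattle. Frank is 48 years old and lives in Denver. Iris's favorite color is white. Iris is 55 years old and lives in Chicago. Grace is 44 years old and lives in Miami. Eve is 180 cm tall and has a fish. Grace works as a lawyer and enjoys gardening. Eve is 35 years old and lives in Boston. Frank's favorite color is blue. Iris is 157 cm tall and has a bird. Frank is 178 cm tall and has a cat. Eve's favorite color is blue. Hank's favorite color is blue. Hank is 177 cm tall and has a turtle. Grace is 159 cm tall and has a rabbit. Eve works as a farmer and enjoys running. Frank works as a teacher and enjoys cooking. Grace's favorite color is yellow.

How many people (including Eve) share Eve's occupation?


Eve is a farmer. Count = 1

1


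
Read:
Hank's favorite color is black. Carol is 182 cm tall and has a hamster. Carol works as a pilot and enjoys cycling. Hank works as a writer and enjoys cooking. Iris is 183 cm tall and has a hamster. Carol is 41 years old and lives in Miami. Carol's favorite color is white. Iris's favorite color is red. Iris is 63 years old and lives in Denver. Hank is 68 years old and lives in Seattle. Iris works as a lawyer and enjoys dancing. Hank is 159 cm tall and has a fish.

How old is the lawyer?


The lawyer is Iris, age 63

63


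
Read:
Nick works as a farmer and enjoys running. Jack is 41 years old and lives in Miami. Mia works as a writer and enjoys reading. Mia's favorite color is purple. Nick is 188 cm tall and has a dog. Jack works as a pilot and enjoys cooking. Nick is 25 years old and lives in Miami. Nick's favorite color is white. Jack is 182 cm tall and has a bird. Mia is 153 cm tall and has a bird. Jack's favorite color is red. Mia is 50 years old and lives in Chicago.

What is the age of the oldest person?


Oldest: Mia at 50

50


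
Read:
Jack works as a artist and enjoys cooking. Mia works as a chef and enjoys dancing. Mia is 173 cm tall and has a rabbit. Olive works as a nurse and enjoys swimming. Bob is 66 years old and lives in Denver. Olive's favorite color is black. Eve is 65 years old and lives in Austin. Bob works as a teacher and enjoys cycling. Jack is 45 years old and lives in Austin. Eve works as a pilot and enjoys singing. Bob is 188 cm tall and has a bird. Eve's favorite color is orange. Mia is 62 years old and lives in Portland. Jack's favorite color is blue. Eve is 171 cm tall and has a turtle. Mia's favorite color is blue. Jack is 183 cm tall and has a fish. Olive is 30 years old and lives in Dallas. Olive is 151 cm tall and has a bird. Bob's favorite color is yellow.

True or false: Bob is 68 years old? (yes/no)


Bob is actually 66. no

no


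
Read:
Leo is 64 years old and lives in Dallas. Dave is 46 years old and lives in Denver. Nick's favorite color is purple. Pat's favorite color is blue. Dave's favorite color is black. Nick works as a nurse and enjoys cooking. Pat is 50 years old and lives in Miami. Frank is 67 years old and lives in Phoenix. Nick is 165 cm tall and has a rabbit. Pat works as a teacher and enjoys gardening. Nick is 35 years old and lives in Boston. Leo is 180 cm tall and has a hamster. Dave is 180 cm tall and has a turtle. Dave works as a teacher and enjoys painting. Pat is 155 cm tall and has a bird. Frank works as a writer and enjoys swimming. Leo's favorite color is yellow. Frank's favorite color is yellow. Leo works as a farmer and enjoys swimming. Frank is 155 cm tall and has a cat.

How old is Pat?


Pat is 50 years old

50


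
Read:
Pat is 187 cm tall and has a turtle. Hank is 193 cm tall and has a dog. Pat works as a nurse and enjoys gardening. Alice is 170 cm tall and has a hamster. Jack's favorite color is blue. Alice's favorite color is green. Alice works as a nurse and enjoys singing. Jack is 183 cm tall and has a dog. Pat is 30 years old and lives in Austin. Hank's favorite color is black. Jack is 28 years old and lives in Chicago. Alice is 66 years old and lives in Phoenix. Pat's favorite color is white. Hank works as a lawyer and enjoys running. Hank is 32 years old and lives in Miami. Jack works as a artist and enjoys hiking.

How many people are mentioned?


People: Pat, Hank, Alice, Jack. Count = 4

4


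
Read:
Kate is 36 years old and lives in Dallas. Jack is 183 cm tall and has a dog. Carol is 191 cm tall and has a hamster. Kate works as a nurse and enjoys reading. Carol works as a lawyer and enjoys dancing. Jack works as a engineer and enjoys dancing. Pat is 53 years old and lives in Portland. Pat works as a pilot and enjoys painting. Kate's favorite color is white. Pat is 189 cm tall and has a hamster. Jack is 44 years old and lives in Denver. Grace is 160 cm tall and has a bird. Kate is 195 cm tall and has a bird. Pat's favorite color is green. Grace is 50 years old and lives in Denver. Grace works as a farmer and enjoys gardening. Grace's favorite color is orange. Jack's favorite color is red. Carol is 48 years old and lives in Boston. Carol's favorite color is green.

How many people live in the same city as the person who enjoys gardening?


Person with hobby gardening is Grace, city Denver. Count = 2

2


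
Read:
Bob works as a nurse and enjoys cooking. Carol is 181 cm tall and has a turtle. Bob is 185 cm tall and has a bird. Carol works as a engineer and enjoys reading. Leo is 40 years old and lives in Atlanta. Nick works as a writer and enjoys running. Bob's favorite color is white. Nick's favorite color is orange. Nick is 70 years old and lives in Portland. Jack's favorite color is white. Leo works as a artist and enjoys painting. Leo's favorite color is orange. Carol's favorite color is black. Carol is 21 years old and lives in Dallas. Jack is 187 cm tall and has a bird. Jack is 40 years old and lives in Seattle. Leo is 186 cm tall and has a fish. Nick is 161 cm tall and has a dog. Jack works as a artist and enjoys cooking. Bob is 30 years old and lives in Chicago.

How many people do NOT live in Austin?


Not in Austin: 5

5


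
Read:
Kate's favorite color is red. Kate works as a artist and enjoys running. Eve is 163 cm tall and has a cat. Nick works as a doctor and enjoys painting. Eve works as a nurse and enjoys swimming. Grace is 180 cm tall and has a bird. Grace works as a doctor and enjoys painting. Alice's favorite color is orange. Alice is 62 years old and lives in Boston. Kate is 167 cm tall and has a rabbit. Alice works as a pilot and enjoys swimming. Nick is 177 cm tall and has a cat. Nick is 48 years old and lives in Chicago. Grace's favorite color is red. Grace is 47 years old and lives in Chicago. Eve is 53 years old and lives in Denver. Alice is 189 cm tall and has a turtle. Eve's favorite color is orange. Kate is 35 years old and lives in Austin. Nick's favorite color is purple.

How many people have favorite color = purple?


Count: 1

1


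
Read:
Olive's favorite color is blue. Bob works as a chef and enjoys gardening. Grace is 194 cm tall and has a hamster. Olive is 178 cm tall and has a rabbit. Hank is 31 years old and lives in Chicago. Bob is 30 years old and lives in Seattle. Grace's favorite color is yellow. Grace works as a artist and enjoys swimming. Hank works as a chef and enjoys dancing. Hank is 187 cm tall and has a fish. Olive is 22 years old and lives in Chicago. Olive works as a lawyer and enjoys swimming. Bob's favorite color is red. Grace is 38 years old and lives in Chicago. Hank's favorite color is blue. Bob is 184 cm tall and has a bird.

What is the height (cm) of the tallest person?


Tallest: Grace at 194 cm

194


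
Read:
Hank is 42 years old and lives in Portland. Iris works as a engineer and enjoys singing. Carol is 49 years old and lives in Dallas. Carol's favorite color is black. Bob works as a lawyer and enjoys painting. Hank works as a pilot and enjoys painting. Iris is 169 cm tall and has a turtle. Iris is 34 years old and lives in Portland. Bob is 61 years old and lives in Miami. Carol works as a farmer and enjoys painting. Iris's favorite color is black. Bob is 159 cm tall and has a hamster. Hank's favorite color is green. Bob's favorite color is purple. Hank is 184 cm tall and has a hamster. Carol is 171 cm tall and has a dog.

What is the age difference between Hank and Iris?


|42 - 34| = 8

8


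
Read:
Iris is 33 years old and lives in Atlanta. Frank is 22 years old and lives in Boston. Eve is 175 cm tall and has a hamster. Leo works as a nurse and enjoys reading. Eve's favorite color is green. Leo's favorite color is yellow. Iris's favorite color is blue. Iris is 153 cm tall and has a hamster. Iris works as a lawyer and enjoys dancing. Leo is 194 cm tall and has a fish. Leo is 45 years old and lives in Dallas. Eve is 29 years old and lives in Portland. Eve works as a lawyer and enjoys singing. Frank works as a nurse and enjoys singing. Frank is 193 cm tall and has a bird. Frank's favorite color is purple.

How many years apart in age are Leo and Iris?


45 vs 33, diff = 12

12


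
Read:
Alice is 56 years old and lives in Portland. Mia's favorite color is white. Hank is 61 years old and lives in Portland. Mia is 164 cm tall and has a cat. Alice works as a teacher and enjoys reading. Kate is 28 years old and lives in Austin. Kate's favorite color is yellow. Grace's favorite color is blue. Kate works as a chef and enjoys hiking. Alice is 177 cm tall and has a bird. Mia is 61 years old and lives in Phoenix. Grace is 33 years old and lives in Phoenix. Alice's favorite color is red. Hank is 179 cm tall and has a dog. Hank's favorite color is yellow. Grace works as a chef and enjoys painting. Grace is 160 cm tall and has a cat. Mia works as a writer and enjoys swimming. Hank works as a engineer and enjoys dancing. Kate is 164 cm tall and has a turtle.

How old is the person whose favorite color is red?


Person with favorite color=red is Alice, age 56

56


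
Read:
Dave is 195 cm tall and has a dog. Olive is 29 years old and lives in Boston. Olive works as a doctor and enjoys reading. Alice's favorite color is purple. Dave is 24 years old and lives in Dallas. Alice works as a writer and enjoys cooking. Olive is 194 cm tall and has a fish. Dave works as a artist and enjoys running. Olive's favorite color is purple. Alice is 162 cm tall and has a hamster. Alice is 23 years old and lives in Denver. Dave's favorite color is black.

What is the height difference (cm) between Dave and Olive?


|195 - 194| = 1

1


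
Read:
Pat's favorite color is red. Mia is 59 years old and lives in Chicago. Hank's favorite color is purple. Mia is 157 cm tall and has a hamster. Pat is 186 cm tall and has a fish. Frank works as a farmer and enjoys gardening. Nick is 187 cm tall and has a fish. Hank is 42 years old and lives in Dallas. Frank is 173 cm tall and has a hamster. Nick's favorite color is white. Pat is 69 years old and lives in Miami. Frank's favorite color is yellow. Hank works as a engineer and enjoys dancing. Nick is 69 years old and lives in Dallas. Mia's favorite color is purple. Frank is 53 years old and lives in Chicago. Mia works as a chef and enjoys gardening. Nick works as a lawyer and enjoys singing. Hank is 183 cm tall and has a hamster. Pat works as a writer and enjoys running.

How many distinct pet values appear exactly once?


Unique pet values: 0

0


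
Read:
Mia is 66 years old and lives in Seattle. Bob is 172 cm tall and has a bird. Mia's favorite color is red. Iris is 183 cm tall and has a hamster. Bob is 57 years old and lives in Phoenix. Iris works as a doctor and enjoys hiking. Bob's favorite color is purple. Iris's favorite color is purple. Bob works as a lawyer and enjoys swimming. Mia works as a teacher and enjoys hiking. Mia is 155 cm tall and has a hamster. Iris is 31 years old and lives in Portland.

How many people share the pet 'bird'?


Count: 1

1


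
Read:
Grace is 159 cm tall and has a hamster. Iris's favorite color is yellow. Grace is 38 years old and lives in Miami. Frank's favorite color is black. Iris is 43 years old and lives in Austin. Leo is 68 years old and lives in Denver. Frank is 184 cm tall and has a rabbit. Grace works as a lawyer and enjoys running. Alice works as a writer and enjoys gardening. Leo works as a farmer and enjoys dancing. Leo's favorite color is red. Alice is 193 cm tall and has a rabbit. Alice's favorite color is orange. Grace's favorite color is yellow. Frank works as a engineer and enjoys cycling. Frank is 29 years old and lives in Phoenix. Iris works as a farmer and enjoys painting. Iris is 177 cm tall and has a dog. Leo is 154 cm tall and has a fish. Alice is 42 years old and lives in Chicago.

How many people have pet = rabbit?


Count: 2

2


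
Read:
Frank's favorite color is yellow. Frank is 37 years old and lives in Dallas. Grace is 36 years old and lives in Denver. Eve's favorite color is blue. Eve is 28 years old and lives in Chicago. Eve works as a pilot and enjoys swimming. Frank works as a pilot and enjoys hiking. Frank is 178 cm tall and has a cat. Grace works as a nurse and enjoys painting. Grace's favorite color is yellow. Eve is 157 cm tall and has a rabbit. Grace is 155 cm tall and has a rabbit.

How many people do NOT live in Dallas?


Not in Dallas: 2

2


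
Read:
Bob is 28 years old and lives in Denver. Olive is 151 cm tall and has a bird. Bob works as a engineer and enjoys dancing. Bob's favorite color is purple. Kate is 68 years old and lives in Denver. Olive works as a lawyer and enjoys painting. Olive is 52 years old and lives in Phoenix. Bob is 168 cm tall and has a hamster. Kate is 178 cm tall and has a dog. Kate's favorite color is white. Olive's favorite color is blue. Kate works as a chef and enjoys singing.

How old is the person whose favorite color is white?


Person with favorite color=white is Kate, age 68

68


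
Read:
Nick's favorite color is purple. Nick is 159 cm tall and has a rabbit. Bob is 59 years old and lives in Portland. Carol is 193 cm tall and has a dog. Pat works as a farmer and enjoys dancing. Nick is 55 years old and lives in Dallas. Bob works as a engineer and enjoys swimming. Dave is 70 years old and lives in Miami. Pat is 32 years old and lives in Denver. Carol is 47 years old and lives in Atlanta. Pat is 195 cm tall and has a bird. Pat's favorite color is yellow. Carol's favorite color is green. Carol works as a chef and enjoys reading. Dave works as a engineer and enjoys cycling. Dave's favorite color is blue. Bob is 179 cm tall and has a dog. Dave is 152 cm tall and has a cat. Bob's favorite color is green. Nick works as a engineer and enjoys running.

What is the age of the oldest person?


Oldest: Dave at 70

70


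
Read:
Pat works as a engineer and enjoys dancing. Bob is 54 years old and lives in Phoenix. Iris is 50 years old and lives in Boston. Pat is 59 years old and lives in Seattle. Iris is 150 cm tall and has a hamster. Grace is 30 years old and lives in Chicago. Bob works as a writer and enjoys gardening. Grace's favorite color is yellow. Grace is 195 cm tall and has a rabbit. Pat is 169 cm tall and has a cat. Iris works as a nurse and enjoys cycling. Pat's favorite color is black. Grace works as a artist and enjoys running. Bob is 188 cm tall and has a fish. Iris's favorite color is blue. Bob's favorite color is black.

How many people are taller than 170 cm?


Taller than 170: 2

2


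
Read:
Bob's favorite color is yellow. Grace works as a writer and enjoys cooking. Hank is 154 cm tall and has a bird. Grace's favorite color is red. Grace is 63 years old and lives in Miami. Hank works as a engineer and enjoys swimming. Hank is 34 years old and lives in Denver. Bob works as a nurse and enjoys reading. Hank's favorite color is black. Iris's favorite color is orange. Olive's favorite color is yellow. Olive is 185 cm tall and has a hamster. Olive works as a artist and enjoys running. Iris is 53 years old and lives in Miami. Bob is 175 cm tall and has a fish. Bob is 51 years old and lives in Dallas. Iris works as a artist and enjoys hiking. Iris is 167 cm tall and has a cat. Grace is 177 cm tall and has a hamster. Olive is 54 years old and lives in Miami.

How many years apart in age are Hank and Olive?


34 vs 54, diff = 20

20


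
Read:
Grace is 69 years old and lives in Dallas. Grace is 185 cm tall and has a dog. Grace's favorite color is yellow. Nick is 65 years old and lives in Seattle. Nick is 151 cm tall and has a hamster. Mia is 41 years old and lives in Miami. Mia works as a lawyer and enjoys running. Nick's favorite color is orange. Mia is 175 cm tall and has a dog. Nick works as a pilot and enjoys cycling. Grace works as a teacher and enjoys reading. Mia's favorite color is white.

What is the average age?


Sum=175, n=3, avg=58.33

58.33


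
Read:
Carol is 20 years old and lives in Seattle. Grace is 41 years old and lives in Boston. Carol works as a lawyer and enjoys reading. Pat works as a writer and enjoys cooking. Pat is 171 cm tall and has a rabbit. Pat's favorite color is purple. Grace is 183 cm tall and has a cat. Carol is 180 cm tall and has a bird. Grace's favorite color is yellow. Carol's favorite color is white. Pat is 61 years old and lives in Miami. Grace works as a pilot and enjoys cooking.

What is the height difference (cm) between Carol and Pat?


|180 - 171| = 9

9


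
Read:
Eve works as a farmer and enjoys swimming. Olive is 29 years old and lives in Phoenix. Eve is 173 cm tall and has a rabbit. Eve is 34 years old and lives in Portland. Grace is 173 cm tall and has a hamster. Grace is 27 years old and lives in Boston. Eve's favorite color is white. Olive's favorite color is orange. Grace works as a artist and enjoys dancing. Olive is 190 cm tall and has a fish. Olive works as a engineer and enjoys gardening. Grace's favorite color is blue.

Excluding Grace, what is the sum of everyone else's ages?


Sum (excluding Grace): 63

63


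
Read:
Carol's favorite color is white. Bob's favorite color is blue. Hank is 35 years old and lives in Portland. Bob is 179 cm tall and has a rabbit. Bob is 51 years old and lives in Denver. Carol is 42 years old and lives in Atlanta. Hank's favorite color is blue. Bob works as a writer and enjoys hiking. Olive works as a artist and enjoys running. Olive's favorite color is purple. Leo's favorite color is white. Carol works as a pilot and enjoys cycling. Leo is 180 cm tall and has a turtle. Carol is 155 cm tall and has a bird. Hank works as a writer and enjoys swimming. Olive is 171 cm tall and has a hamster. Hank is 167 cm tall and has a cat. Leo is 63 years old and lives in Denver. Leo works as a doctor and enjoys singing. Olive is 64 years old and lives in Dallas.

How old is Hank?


Hank is 35 years old

35


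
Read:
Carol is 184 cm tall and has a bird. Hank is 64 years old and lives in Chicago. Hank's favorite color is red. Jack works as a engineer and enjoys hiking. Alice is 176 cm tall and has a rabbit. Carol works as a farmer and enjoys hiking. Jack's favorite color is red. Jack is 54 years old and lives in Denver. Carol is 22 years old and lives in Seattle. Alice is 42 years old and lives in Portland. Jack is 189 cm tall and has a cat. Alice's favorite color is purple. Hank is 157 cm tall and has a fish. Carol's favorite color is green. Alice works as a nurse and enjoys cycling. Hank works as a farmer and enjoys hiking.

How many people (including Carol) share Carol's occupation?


Carol is a farmer. Count = 2

2


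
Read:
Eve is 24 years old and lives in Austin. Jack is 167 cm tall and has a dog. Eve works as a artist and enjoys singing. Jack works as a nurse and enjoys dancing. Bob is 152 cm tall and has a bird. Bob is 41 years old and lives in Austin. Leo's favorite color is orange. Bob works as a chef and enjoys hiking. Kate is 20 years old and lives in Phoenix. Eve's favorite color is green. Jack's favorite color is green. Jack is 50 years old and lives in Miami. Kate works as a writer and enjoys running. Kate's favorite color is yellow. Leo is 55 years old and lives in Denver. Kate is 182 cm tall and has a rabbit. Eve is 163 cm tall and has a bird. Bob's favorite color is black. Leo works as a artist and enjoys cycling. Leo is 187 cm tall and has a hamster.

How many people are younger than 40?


Filter: 2

2


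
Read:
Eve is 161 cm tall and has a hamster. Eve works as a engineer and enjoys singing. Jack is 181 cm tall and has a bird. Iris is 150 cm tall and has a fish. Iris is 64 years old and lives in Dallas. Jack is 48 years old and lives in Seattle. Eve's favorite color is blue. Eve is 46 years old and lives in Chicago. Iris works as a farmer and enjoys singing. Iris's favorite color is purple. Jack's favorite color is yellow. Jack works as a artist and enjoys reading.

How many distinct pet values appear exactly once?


Unique pet values: 3

3


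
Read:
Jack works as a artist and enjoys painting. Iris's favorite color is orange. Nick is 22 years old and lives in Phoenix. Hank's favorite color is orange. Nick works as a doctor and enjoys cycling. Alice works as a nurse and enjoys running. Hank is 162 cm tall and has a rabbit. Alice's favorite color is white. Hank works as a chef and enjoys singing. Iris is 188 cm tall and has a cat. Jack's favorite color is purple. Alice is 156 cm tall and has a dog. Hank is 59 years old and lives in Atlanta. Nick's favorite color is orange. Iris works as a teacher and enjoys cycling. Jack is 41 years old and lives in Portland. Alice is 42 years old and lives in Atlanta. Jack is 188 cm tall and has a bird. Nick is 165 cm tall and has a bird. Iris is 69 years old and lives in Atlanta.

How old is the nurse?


The nurse is Alice, age 42

42


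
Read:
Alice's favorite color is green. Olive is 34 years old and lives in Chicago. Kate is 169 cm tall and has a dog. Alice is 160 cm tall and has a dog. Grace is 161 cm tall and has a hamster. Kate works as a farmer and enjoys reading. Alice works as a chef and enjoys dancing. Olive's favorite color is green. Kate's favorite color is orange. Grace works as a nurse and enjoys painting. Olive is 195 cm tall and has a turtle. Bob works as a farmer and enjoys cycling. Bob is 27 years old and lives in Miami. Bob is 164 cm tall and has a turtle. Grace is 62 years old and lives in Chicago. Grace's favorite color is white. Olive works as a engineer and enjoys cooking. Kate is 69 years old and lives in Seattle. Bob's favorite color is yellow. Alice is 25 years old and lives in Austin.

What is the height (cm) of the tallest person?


Tallest: Olive at 195 cm

195


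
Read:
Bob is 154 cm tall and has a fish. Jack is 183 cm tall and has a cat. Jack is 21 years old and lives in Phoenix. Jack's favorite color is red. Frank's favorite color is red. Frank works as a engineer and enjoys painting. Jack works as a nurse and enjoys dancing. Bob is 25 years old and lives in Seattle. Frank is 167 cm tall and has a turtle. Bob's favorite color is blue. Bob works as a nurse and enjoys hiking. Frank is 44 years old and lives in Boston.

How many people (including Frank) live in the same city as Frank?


Frank lives in Boston. Count = 1

1


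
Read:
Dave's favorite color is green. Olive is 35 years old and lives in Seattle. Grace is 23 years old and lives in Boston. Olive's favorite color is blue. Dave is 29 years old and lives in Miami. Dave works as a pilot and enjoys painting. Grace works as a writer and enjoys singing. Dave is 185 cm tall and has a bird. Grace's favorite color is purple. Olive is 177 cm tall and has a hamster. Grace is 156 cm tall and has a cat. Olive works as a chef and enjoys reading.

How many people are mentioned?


People: Dave, Olive, Grace. Count = 3

3


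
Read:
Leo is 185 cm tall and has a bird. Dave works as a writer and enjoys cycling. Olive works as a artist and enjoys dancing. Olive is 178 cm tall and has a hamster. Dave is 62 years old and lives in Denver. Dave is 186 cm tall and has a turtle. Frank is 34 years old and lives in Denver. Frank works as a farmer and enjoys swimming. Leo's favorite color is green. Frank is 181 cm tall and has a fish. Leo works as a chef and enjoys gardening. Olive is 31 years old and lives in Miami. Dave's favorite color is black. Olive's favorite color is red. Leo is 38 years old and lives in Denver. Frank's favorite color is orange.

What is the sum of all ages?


31+38+62+34 = 165

165


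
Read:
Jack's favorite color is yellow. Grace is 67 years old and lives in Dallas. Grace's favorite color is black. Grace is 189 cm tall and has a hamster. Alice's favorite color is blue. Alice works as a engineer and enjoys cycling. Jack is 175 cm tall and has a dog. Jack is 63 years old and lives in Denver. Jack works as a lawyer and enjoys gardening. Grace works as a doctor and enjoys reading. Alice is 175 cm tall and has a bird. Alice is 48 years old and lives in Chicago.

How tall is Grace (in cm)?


Grace is 189 cm tall

189


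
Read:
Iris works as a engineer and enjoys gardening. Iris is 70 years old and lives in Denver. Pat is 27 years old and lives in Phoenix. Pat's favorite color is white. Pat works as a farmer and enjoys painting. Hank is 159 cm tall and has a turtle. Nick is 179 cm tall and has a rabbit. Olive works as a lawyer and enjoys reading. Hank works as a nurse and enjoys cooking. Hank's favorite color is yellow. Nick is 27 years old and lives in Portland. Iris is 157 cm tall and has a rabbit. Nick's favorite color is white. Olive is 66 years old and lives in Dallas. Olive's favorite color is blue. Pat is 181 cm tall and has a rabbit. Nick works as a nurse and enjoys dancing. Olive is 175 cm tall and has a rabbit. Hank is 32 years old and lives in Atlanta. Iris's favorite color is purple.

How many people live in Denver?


Count in Denver: 1

1


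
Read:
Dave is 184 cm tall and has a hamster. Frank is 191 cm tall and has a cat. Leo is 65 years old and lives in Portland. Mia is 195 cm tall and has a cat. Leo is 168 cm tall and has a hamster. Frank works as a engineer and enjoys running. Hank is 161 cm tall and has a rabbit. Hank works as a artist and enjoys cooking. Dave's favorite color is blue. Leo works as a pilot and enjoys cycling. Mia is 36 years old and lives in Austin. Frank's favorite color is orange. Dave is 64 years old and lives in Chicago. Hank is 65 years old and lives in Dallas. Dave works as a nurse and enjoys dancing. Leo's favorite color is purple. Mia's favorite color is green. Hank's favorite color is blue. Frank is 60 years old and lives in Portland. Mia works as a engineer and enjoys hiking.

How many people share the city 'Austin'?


Count: 1

1


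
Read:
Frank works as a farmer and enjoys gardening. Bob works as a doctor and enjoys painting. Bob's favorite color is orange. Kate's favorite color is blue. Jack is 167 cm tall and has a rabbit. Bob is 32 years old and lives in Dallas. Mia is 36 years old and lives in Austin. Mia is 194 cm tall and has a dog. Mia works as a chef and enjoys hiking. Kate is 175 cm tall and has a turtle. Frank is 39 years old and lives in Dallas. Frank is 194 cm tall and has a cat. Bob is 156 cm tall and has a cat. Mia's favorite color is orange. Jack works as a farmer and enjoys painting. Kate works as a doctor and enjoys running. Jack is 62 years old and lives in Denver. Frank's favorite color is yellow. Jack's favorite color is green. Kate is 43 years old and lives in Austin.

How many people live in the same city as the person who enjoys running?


Person with hobby running is Kate, city Austin. Count = 2

2


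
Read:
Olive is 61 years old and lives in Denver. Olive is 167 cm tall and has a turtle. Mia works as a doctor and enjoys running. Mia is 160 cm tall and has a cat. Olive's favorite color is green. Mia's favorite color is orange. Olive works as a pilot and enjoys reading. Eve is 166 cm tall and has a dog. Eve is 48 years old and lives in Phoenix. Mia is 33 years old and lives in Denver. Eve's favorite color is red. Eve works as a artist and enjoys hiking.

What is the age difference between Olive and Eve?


|61 - 48| = 13

13


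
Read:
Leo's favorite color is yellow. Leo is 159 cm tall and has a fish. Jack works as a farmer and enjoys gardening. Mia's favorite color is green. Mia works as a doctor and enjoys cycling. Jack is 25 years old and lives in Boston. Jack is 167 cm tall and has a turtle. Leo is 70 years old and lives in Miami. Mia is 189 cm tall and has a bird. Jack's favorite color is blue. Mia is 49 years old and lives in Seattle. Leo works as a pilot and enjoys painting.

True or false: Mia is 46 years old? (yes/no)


Mia is actually 49. no

no


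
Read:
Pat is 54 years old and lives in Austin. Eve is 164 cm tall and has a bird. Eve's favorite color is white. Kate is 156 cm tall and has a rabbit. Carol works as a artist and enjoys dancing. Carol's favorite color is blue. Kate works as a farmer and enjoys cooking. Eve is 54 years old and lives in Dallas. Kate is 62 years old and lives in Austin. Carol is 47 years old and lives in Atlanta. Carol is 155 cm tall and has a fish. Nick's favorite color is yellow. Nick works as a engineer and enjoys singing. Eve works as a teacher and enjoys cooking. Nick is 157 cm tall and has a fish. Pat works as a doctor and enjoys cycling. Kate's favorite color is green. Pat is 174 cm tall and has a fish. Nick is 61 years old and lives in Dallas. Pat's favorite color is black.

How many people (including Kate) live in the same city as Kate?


Kate lives in Austin. Count = 2

2


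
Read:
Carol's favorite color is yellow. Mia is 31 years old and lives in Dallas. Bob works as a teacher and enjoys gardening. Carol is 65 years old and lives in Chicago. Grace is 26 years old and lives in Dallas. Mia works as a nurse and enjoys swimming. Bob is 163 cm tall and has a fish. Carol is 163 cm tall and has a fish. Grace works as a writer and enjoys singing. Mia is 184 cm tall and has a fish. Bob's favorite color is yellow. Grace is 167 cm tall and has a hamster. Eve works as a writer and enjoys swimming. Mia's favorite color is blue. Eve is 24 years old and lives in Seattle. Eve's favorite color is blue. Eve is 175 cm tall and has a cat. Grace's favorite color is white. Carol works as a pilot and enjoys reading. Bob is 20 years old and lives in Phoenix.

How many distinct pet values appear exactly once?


Unique pet values: 2

2


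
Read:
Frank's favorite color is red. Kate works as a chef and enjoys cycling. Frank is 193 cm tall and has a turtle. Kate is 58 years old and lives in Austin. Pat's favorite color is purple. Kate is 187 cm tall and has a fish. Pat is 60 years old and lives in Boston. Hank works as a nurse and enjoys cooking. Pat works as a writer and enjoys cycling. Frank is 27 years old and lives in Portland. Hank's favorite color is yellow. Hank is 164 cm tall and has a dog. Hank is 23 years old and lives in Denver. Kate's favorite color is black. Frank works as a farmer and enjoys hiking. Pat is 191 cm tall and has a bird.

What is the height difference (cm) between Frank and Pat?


|193 - 191| = 2

2


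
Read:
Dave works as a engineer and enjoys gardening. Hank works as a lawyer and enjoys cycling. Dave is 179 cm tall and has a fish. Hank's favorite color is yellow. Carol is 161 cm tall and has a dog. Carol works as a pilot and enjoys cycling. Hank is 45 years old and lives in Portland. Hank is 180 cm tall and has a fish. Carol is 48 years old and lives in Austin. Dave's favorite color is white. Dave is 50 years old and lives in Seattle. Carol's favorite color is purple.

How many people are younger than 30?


Filter: 0

0


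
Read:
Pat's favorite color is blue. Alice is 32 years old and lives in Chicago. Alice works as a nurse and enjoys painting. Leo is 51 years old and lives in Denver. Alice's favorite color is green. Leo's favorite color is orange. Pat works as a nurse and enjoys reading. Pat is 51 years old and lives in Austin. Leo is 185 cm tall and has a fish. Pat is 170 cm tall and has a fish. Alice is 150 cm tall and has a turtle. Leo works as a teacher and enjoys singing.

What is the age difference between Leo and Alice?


|51 - 32| = 19

19


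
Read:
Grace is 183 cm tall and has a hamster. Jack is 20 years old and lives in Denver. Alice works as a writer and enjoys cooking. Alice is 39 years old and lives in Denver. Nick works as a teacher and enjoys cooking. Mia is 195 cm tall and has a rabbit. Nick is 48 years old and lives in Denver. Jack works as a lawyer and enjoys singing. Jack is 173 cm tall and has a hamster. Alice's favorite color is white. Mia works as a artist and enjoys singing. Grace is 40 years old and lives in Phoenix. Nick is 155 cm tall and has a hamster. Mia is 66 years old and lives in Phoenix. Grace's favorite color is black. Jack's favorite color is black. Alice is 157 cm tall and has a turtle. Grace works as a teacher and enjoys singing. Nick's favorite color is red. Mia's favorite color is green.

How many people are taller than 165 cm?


Taller than 165: 3

3


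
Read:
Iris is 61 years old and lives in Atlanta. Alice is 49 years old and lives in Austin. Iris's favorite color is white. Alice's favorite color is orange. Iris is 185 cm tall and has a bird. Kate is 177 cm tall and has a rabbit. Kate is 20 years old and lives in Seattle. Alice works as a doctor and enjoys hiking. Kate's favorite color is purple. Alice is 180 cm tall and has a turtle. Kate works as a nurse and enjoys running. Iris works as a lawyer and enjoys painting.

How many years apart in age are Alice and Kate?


49 vs 20, diff = 29

29


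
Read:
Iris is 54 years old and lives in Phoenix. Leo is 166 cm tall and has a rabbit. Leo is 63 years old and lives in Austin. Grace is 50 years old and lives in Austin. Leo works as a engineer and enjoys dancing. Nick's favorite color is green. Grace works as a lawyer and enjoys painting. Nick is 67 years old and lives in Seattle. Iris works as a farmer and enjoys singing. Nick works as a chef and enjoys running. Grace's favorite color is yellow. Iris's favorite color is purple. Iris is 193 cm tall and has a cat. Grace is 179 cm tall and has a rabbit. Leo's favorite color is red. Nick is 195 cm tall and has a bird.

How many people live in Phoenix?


Count in Phoenix: 1

1


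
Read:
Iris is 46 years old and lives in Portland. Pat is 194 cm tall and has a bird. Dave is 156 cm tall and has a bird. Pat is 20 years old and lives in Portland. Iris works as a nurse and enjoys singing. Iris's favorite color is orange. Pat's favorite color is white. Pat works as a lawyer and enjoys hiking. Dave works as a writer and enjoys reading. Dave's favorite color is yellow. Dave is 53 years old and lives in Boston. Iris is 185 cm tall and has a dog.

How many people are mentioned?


People: Iris, Pat, Dave. Count = 3

3


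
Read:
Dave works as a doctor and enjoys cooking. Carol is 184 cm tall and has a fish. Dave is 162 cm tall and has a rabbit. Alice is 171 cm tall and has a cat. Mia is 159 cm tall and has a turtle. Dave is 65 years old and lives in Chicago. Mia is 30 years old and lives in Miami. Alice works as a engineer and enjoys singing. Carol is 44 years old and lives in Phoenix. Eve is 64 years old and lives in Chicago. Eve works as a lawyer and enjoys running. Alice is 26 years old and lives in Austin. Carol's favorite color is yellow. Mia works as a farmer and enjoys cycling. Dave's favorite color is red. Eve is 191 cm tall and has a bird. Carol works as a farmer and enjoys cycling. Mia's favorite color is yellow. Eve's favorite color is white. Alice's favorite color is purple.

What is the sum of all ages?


26+30+65+64+44 = 229

229
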